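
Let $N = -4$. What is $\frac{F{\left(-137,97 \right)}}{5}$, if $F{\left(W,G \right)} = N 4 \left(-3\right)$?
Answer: $\frac{48}{5} \approx 9.6$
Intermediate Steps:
$F{\left(W,G \right)} = 48$ ($F{\left(W,G \right)} = \left(-4\right) 4 \left(-3\right) = \left(-16\right) \left(-3\right) = 48$)
$\frac{F{\left(-137,97 \right)}}{5} = \frac{1}{5} \cdot 48 = \frac{48}{5}$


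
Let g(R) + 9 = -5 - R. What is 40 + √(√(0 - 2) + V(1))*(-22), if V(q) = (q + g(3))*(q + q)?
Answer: 40 - 22*√(-32 + I*√2) ≈ 37.251 - 124.48*I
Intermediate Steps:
g(R) = -14 - R (g(R) = -9 + (-5 - R) = -14 - R)
V(q) = 2*q*(-17 + q) (V(q) = (q + (-14 - 1*3))*(q + q) = (q + (-14 - 3))*(2*q) = (q - 17)*(2*q) = (-17 + q)*(2*q) = 2*q*(-17 + q))
40 + √(√(0 - 2) + V(1))*(-22) = 40 + √(√(0 - 2) + 2*1*(-17 + 1))*(-22) = 40 + √(√(-2) + 2*1*(-16))*(-22) = 40 + √(I*√2 - 32)*(-22) = 40 + √(-32 + I*√2)*(-22) = 40 - 22*√(-32 + I*√2)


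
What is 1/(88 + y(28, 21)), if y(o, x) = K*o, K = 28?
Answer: 1/872 ≈ 0.0011468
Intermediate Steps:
y(o, x) = 28*o
1/(88 + y(28, 21)) = 1/(88 + 28*28) = 1/(88 + 784) = 1/872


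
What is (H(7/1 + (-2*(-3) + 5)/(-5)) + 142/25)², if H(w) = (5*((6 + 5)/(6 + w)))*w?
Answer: 45941284/50625 ≈ 907.48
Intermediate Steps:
H(w) = 55*w/(6 + w) (H(w) = (5*(11/(6 + w)))*w = (55/(6 + w))*w = 55*w/(6 + w))
(H(7/1 + (-2*(-3) + 5)/(-5)) + 142/25)² = (55*(7/1 + (-2*(-3) + 5)/(-5))/(6 + (7/1 + (-2*(-3) + 5)/(-5))) + 142/25)² = (55*(7*1 + (6 + 5)*(-⅕))/(6 + (7*1 + (6 + 5)*(-⅕))) + 142*(1/25))² = (55*(7 + 11*(-⅕))/(6 + (7 + 11*(-⅕))) + 142/25)² = (55*(7 - 11/5)/(6 + (7 - 11/5)) + 142/25)² = (55*(24/5)/(6 + 24/5) + 142/25)² = (55*(24/5)/(54/5) + 142/25)² = (55*(24/5)*(5/54) + 142/25)² = (220/9 + 142/25)² = (6778/225)² = 45941284/50625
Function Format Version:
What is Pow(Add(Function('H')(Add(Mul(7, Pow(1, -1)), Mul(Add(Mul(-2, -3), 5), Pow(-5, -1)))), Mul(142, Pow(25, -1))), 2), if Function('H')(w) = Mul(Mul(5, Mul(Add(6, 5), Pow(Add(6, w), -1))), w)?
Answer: Rational(45941284, 50625) ≈ 907.48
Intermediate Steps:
Function('H')(w) = Mul(55, w, Pow(Add(6, w), -1)) (Function('H')(w) = Mul(Mul(5, Mul(11, Pow(Add(6, w), -1))), w) = Mul(Mul(55, Pow(Add(6, w), -1)), w) = Mul(55, w, Pow(Add(6, w), -1)))
Pow(Add(Function('H')(Add(Mul(7, Pow(1, -1)), Mul(Add(Mul(-2, -3), 5), Pow(-5, -1)))), Mul(142, Pow(25, -1))), 2) = Pow(Add(Mul(55, Add(Mul(7, Pow(1, -1)), Mul(Add(Mul(-2, -3), 5), Pow(-5, -1))), Pow(Add(6, Add(Mul(7, Pow(1, -1)), Mul(Add(Mul(-2, -3), 5), Pow(-5, -1)))), -1)), Mul(142, Pow(25, -1))), 2) = Pow(Add(Mul(55, Add(Mul(7, 1), Mul(Add(6, 5), Rational(-1, 5))), Pow(Add(6, Add(Mul(7, 1), Mul(Add(6, 5), Rational(-1, 5)))), -1)), Mul(142, Rational(1, 25))), 2) = Pow(Add(Mul(55, Add(7, Mul(11, Rational(-1, 5))), Pow(Add(6, Add(7, Mul(11, Rational(-1, 5)))), -1)), Rational(142, 25)), 2) = Pow(Add(Mul(55, Add(7, Rational(-11, 5)), Pow(Add(6, Add(7, Rational(-11, 5))), -1)), Rational(142, 25)), 2) = Pow(Add(Mul(55, Rational(24, 5), Pow(Add(6, Rational(24, 5)), -1)), Rational(142, 25)), 2) = Pow(Add(Mul(55, Rational(24, 5), Pow(Rational(54, 5), -1)), Rational(142, 25)), 2) = Pow(Add(Mul(55, Rational(24, 5), Rational(5, 54)), Rational(142, 25)), 2) = Pow(Add(Rational(220, 9), Rational(142, 25)), 2) = Pow(Rational(6778, 225), 2) = Rational(45941284, 50625)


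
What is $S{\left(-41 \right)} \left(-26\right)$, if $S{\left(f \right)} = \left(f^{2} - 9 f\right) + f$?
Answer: $-52234$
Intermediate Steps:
$S{\left(f \right)} = f^{2} - 8 f$
$S{\left(-41 \right)} \left(-26\right) = - 41 \left(-8 - 41\right) \left(-26\right) = \left(-41\right) \left(-49\right) \left(-26\right) = 2009 \left(-26\right) = -52234$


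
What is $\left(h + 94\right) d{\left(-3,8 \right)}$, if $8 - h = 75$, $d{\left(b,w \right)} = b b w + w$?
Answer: $2160$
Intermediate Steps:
$d{\left(b,w \right)} = w + w b^{2}$ ($d{\left(b,w \right)} = b^{2} w + w = w b^{2} + w = w + w b^{2}$)
$h = -67$ ($h = 8 - 75 = -67$)
$\left(h + 94\right) d{\left(-3,8 \right)} = \left(-67 + 94\right) 8 \left(1 + \left(-3\right)^{2}\right) = 27 \cdot 8 \left(1 + 9\right) = 27 \cdot 8 \cdot 10 = 27 \cdot 80 = 2160$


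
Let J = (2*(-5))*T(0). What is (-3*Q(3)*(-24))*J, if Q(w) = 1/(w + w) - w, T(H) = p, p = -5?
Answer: -10200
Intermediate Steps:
T(H) = -5
Q(w) = 1/(2*w) - w
J = 50 (J = (2*(-5))*(-5) = -10*(-5) = 50)
(-3*Q(3)*(-24))*J = (-3*((1/2)/3 - 1*3)*(-24))*50 = (-3*((1/2)*(1/3) - 3)*(-24))*50 = (-3*(1/6 - 3)*(-24))*50 = (-3*(-17/6)*(-24))*50 = ((17/2)*(-24))*50 = -204*50 = -10200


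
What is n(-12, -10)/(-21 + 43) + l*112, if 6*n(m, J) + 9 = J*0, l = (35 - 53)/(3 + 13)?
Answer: -5547/44 ≈ -126.07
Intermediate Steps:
l = -9/8 (l = -18/16 = -18*1/16 = -9/8 ≈ -1.1250)
n(m, J) = -3/2 (n(m, J) = -3/2 + (J*0)/6 = -3/2 + (1/6)*0 = -3/2 + 0 = -3/2)
n(-12, -10)/(-21 + 43) + l*112 = -3/(2*(-21 + 43)) - 9/8*112 = -3/2/22 - 126 = -3/2*1/22 - 126 = -3/44 - 126 = -5547/44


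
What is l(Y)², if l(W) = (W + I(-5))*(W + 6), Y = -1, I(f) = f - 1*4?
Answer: 2500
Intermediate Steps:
I(f) = -4 + f (I(f) = f - 4 = -4 + f)
l(W) = (-9 + W)*(6 + W) (l(W) = (W + (-4 - 5))*(W + 6) = (W - 9)*(6 + W) = (-9 + W)*(6 + W))
l(Y)² = (-54 + (-1)² - 3*(-1))² = (-54 + 1 + 3)² = (-50)² = 2500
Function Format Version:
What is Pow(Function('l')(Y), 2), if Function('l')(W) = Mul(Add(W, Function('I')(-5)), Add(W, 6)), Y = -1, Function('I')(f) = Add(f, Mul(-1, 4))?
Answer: 2500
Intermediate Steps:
Function('I')(f) = Add(-4, f) (Function('I')(f) = Add(f, -4) = Add(-4, f))
Function('l')(W) = Mul(Add(-9, W), Add(6, W)) (Function('l')(W) = Mul(Add(W, Add(-4, -5)), Add(W, 6)) = Mul(Add(W, -9), Add(6, W)) = Mul(Add(-9, W), Add(6, W)))
Pow(Function('l')(Y), 2) = Pow(Add(-54, Pow(-1, 2), Mul(-3, -1)), 2) = Pow(Add(-54, 1, 3), 2) = Pow(-50, 2) = 2500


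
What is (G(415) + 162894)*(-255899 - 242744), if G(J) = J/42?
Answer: -3411696956209/42 ≈ -8.1231e+10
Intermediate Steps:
G(J) = J/42 (G(J) = J*(1/42) = J/42)
(G(415) + 162894)*(-255899 - 242744) = ((1/42)*415 + 162894)*(-255899 - 242744) = (415/42 + 162894)*(-498643) = (6841963/42)*(-498643) = -3411696956209/42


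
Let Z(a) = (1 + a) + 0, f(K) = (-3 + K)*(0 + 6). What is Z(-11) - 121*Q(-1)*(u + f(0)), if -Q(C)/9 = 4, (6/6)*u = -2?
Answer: -87130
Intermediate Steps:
u = -2
Q(C) = -36 (Q(C) = -9*4 = -36)
f(K) = -18 + 6*K (f(K) = (-3 + K)*6 = -18 + 6*K)
Z(a) = 1 + a
Z(-11) - 121*Q(-1)*(u + f(0)) = (1 - 11) - (-4356)*(-2 + (-18 + 6*0)) = -10 - (-4356)*(-2 + (-18 + 0)) = -10 - (-4356)*(-2 - 18) = -10 - (-4356)*(-20) = -10 - 121*720 = -10 - 87120 = -87130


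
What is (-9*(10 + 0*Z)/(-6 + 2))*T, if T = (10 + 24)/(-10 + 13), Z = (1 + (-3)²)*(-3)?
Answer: 255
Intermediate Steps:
Z = -30 (Z = (1 + 9)*(-3) = 10*(-3) = -30)
T = 34/3 ≈ 11.333
(-9*(10 + 0*Z)/(-6 + 2))*T = -9*(10 + 0*(-30))/(-6 + 2)*(34/3) = -9*(10 + 0)/(-4)*(34/3) = -90*(-1)/4*(34/3) = -9*(-5/2)*(34/3) = (45/2)*(34/3) = 255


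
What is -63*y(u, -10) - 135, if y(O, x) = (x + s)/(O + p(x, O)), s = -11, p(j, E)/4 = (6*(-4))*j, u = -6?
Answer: -14163/106 ≈ -133.61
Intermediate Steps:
p(j, E) = -96*j (p(j, E) = 4*((6*(-4))*j) = 4*(-24*j) = -96*j)
y(O, x) = (-11 + x)/(O - 96*x) (y(O, x) = (x - 11)/(O - 96*x) = (-11 + x)/(O - 96*x))
-63*y(u, -10) - 135 = -63*(-11 - 10)/(-6 - 96*(-10)) - 135 = -63*(-21)/(-6 + 960) - 135 = -63*(-21)/954 - 135 = -7*(-21)/106 - 135 = -63*(-7/318) - 135 = 147/106 - 135 = -14163/106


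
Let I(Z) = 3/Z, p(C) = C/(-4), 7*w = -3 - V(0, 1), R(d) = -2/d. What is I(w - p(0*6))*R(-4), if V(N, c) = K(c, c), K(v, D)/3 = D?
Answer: -7/4 ≈ -1.7500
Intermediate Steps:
K(v, D) = 3*D
V(N, c) = 3*c
w = -6/7 (w = (-3 - 3)/7 = (⅐)*(-6) = -6/7 ≈ -0.85714)
p(C) = -C/4 (p(C) = C*(-¼) = -C/4)
I(w - p(0*6))*R(-4) = (3/(-6/7 - (-1)*0*6/4))*(-2/(-4)) = (3/(-6/7 - (-1)*0/4))*(-2*(-¼)) = (3/(-6/7 - 1*0))*(½) = (3/(-6/7 + 0))*(½) = (3/(-6/7))*(½) = (3*(-7/6))*(½) = -7/2*½ = -7/4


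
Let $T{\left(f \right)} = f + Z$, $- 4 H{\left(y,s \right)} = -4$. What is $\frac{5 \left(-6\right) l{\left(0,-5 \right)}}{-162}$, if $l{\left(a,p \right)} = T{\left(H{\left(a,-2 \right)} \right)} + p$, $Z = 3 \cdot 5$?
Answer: $\frac{55}{27} \approx 2.037$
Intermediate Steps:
$Z = 15$
$H{\left(y,s \right)} = 1$ ($H{\left(y,s \right)} = \left(- \frac{1}{4}\right) \left(-4\right) = 1$)
$T{\left(f \right)} = 15 + f$ ($T{\left(f \right)} = f + 15 = 15 + f$)
$l{\left(a,p \right)} = 16 + p$ ($l{\left(a,p \right)} = \left(15 + 1\right) + p = 16 + p$)
$\frac{5 \left(-6\right) l{\left(0,-5 \right)}}{-162} = \frac{5 \left(-6\right) \left(16 - 5\right)}{-162} = \left(-30\right) 11 \left(- \frac{1}{162}\right) = \left(-330\right) \left(- \frac{1}{162}\right) = \frac{55}{27}$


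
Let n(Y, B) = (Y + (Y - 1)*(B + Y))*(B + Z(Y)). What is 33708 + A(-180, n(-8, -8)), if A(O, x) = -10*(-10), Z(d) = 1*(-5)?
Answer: 33808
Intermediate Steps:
Z(d) = -5
n(Y, B) = (-5 + B)*(Y + (-1 + Y)*(B + Y)) (n(Y, B) = (Y + (Y - 1)*(B + Y))*(B - 5) = (Y + (-1 + Y)*(B + Y))*(-5 + B) = (-5 + B)*(Y + (-1 + Y)*(B + Y)))
A(O, x) = 100
33708 + A(-180, n(-8, -8)) = 33708 + 100 = 33808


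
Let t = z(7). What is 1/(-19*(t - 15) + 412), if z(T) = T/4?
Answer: 4/2655 ≈ 0.0015066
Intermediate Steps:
z(T) = T/4 (z(T) = T*(¼) = T/4)
t = 7/4 (t = (¼)*7 = 7/4 ≈ 1.7500)
1/(-19*(t - 15) + 412) = 1/(-19*(7/4 - 15) + 412) = 1/(-19*(-53/4) + 412) = 1/(1007/4 + 412) = 1/(2655/4) = 4/2655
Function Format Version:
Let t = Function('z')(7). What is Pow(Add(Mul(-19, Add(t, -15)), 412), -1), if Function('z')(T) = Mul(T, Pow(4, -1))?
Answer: Rational(4, 2655) ≈ 0.0015066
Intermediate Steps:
Function('z')(T) = Mul(Rational(1, 4), T) (Function('z')(T) = Mul(T, Rational(1, 4)) = Mul(Rational(1, 4), T))
t = Rational(7, 4) (t = Mul(Rational(1, 4), 7) = Rational(7, 4) ≈ 1.7500)
Pow(Add(Mul(-19, Add(t, -15)), 412), -1) = Pow(Add(Mul(-19, Add(Rational(7, 4), -15)), 412), -1) = Pow(Add(Mul(-19, Rational(-53, 4)), 412), -1) = Pow(Add(Rational(1007, 4), 412), -1) = Pow(Rational(2655, 4), -1) = Rational(4, 2655)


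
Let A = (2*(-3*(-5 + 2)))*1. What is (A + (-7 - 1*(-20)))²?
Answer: 961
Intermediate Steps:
A = 18 (A = (2*(-3*(-3)))*1 = (2*9)*1 = 18*1 = 18)
(A + (-7 - 1*(-20)))² = (18 + (-7 - 1*(-20)))² = (18 + (-7 + 20))² = (18 + 13)² = 31² = 961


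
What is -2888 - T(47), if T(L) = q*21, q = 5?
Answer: -2993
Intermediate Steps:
T(L) = 105 (T(L) = 5*21 = 105)
-2888 - T(47) = -2888 - 1*105 = -2888 - 105 = -2993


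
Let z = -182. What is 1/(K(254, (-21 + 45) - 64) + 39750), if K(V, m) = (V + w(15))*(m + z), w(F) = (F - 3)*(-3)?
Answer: -1/8646 ≈ -0.00011566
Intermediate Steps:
w(F) = 9 - 3*F (w(F) = (-3 + F)*(-3) = 9 - 3*F)
K(V, m) = (-182 + m)*(-36 + V) (K(V, m) = (V + (9 - 3*15))*(m - 182) = (V + (9 - 45))*(-182 + m) = (V - 36)*(-182 + m) = (-36 + V)*(-182 + m) = (-182 + m)*(-36 + V))
1/(K(254, (-21 + 45) - 64) + 39750) = 1/((6552 - 182*254 - 36*((-21 + 45) - 64) + 254*((-21 + 45) - 64)) + 39750) = 1/((6552 - 46228 - 36*(24 - 64) + 254*(24 - 64)) + 39750) = 1/((6552 - 46228 - 36*(-40) + 254*(-40)) + 39750) = 1/((6552 - 46228 + 1440 - 10160) + 39750) = 1/(-48396 + 39750) = 1/(-8646) = -1/8646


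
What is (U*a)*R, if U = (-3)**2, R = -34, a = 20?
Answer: -6120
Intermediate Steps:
U = 9
(U*a)*R = (9*20)*(-34) = 180*(-34) = -6120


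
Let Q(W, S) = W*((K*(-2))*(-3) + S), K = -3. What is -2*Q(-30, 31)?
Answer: 780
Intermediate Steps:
Q(W, S) = W*(-18 + S) (Q(W, S) = W*(-3*(-2)*(-3) + S) = W*(6*(-3) + S) = W*(-18 + S))
-2*Q(-30, 31) = -(-60)*(-18 + 31) = -(-60)*13 = -2*(-390) = 780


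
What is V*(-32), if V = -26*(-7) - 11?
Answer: -5472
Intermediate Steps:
V = 171 (V = 182 - 11 = 171)
V*(-32) = 171*(-32) = -5472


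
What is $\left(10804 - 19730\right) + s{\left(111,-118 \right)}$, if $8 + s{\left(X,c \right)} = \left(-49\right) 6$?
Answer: $-9228$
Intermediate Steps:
$s{\left(X,c \right)} = -302$ ($s{\left(X,c \right)} = -8 - 294 = -302$)
$\left(10804 - 19730\right) + s{\left(111,-118 \right)} = \left(10804 - 19730\right) - 302 = -8926 - 302 = -9228$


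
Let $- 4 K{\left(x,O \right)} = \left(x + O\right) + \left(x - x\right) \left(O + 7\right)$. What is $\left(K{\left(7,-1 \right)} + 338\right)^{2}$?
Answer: $\frac{452929}{4} \approx 1.1323 \cdot 10^{5}$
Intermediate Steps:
$K{\left(x,O \right)} = - \frac{O}{4} - \frac{x}{4}$ ($K{\left(x,O \right)} = - \frac{\left(x + O\right) + \left(x - x\right) \left(O + 7\right)}{4} = - \frac{\left(O + x\right) + 0 \left(7 + O\right)}{4} = - \frac{\left(O + x\right) + 0}{4} = - \frac{O + x}{4} = - \frac{O}{4} - \frac{x}{4}$)
$\left(K{\left(7,-1 \right)} + 338\right)^{2} = \left(\left(\left(- \frac{1}{4}\right) \left(-1\right) - \frac{7}{4}\right) + 338\right)^{2} = \left(\left(\frac{1}{4} - \frac{7}{4}\right) + 338\right)^{2} = \left(- \frac{3}{2} + 338\right)^{2} = \left(\frac{673}{2}\right)^{2} = \frac{452929}{4}$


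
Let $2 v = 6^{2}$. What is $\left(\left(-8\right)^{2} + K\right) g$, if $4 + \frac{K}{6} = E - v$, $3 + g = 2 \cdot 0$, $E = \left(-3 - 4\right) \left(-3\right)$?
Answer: $-174$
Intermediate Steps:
$E = 21$ ($E = \left(-7\right) \left(-3\right) = 21$)
$v = 18$ ($v = \frac{6^{2}}{2} = \frac{1}{2} \cdot 36 = 18$)
$g = -3$ ($g = -3 + 2 \cdot 0 = -3 + 0 = -3$)
$K = -6$ ($K = -24 + 6 \left(21 - 18\right) = -24 + 6 \cdot 3 = -24 + 18 = -6$)
$\left(\left(-8\right)^{2} + K\right) g = \left(\left(-8\right)^{2} - 6\right) \left(-3\right) = \left(64 - 6\right) \left(-3\right) = 58 \left(-3\right) = -174$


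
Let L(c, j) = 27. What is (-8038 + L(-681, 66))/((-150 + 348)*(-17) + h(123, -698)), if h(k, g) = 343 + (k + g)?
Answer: 8011/3598 ≈ 2.2265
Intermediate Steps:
h(k, g) = 343 + g + k (h(k, g) = 343 + (g + k) = 343 + g + k)
(-8038 + L(-681, 66))/((-150 + 348)*(-17) + h(123, -698)) = (-8038 + 27)/((-150 + 348)*(-17) + (343 - 698 + 123)) = -8011/(198*(-17) - 232) = -8011/(-3366 - 232) = -8011/(-3598) = -8011*(-1/3598) = 8011/3598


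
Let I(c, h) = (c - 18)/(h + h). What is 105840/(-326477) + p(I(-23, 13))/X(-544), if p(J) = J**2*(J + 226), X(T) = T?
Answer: -4214266377855/3121558905088 ≈ -1.3501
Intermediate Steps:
I(c, h) = (-18 + c)/(2*h) (I(c, h) = (-18 + c)/((2*h)) = (-18 + c)*(1/(2*h)) = (-18 + c)/(2*h))
p(J) = J**2*(226 + J)
105840/(-326477) + p(I(-23, 13))/X(-544) = 105840/(-326477) + (((1/2)*(-18 - 23)/13)**2*(226 + (1/2)*(-18 - 23)/13))/(-544) = 105840*(-1/326477) + (((1/2)*(1/13)*(-41))**2*(226 + (1/2)*(1/13)*(-41)))*(-1/544) = -105840/326477 + ((-41/26)**2*(226 - 41/26))*(-1/544) = -105840/326477 + ((1681/676)*(5835/26))*(-1/544) = -105840/326477 + (9808635/17576)*(-1/544) = -105840/326477 - 9808635/9561344 = -4214266377855/3121558905088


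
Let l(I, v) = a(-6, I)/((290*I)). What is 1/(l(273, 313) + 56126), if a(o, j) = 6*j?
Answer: 145/8138273 ≈ 1.7817e-5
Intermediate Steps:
l(I, v) = 3/145 (l(I, v) = (6*I)/((290*I)) = (6*I)*(1/(290*I)) = 3/145)
1/(l(273, 313) + 56126) = 1/(3/145 + 56126) = 1/(8138273/145) = 145/8138273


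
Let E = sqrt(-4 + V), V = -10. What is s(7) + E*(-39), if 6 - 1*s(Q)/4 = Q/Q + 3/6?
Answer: 18 - 39*I*sqrt(14) ≈ 18.0 - 145.92*I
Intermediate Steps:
s(Q) = 18 (s(Q) = 24 - 4*(Q/Q + 3/6) = 24 - 4*(1 + 3*(1/6)) = 24 - 4*(1 + 1/2) = 24 - 4*3/2 = 24 - 6 = 18)
E = I*sqrt(14) (E = sqrt(-4 - 10) = sqrt(-14) = I*sqrt(14) ≈ 3.7417*I)
s(7) + E*(-39) = 18 + (I*sqrt(14))*(-39) = 18 - 39*I*sqrt(14)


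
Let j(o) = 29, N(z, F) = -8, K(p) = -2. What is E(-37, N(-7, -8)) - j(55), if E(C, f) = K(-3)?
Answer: -31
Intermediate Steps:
E(C, f) = -2
E(-37, N(-7, -8)) - j(55) = -2 - 1*29 = -2 - 29 = -31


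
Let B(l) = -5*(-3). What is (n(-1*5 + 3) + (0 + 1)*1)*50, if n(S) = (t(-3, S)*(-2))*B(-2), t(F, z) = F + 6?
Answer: -4450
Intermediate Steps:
t(F, z) = 6 + F
B(l) = 15
n(S) = -90 (n(S) = ((6 - 3)*(-2))*15 = (3*(-2))*15 = -6*15 = -90)
(n(-1*5 + 3) + (0 + 1)*1)*50 = (-90 + (0 + 1)*1)*50 = (-90 + 1*1)*50 = (-90 + 1)*50 = -89*50 = -4450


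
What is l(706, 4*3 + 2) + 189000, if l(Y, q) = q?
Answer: 189014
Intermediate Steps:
l(706, 4*3 + 2) + 189000 = (4*3 + 2) + 189000 = (12 + 2) + 189000 = 14 + 189000 = 189014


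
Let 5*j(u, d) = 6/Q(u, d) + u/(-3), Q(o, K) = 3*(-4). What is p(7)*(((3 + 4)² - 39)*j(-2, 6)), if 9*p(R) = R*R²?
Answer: 343/27 ≈ 12.704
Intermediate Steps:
Q(o, K) = -12
j(u, d) = -⅒ - u/15 (j(u, d) = (6/(-12) + u/(-3))/5 = (6*(-1/12) + u*(-⅓))/5 = (-½ - u/3)/5 = -⅒ - u/15)
p(R) = R³/9 (p(R) = (R*R²)/9 = R³/9)
p(7)*(((3 + 4)² - 39)*j(-2, 6)) = ((⅑)*7³)*(((3 + 4)² - 39)*(-⅒ - 1/15*(-2))) = ((⅑)*343)*((7² - 39)*(-⅒ + 2/15)) = 343*((49 - 39)*(1/30))/9 = 343*(10*(1/30))/9 = (343/9)*(⅓) = 343/27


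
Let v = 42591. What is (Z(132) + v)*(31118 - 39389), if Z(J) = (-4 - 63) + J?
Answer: -352807776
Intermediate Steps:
Z(J) = -67 + J
(Z(132) + v)*(31118 - 39389) = ((-67 + 132) + 42591)*(31118 - 39389) = (65 + 42591)*(-8271) = 42656*(-8271) = -352807776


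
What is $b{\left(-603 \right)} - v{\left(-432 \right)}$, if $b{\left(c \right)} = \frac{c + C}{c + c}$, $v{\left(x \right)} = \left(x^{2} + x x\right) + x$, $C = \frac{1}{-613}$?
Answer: $- \frac{137807148604}{369639} \approx -3.7282 \cdot 10^{5}$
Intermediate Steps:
$C = - \frac{1}{613} \approx -0.0016313$
$v{\left(x \right)} = x + 2 x^{2}$ ($v{\left(x \right)} = \left(x^{2} + x^{2}\right) + x = 2 x^{2} + x = x + 2 x^{2}$)
$b{\left(c \right)} = \frac{- \frac{1}{613} + c}{2 c}$ ($b{\left(c \right)} = \frac{c - \frac{1}{613}}{c + c} = \frac{- \frac{1}{613} + c}{2 c}$)
$b{\left(-603 \right)} - v{\left(-432 \right)} = \frac{-1 + 613 \left(-603\right)}{1226 \left(-603\right)} - - 432 \left(1 + 2 \left(-432\right)\right) = \frac{1}{1226} \left(- \frac{1}{603}\right) \left(-1 - 369639\right) - - 432 \left(1 - 864\right) = \frac{1}{1226} \left(- \frac{1}{603}\right) \left(-369640\right) - \left(-432\right) \left(-863\right) = \frac{184820}{369639} - 372816 = - \frac{137807148604}{369639}$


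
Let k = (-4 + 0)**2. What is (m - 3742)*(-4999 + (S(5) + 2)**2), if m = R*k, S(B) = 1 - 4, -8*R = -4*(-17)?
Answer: 19382244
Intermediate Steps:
R = -17/2 (R = -(-1)*(-17)/2 = -1/8*68 = -17/2 ≈ -8.5000)
k = 16 (k = (-4)**2 = 16)
S(B) = -3
m = -136 (m = -17/2*16 = -136)
(m - 3742)*(-4999 + (S(5) + 2)**2) = (-136 - 3742)*(-4999 + (-3 + 2)**2) = -3878*(-4999 + (-1)**2) = -3878*(-4999 + 1) = -3878*(-4998) = 19382244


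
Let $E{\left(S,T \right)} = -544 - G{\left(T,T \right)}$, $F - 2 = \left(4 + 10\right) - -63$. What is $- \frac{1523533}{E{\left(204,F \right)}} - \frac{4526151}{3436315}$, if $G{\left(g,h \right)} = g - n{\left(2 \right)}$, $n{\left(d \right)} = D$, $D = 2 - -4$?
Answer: $\frac{5232546665728}{2120206355} \approx 2467.9$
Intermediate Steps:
$D = 6$ ($D = 2 + 4 = 6$)
$n{\left(d \right)} = 6$
$G{\left(g,h \right)} = -6 + g$ ($G{\left(g,h \right)} = g - 6 = -6 + g$)
$F = 79$ ($F = 2 + \left(\left(4 + 10\right) - -63\right) = 2 + \left(14 + 63\right) = 2 + 77 = 79$)
$E{\left(S,T \right)} = -538 - T$ ($E{\left(S,T \right)} = -544 - \left(-6 + T\right) = -538 - T$)
$- \frac{1523533}{E{\left(204,F \right)}} - \frac{4526151}{3436315} = - \frac{1523533}{-538 - 79} - \frac{4526151}{3436315} = - \frac{1523533}{-617} - \frac{4526151}{3436315} = \left(-1523533\right) \left(- \frac{1}{617}\right) - \frac{4526151}{3436315} = \frac{1523533}{617} - \frac{4526151}{3436315} = \frac{5232546665728}{2120206355}$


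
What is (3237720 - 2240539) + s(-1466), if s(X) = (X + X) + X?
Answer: 992783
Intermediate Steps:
s(X) = 3*X (s(X) = 2*X + X = 3*X)
(3237720 - 2240539) + s(-1466) = (3237720 - 2240539) + 3*(-1466) = 997181 - 4398 = 992783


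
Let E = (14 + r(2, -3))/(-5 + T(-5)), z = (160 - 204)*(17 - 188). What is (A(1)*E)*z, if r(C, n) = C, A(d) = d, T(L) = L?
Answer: -60192/5 ≈ -12038.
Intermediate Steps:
z = 7524 (z = -44*(-171) = 7524)
E = -8/5 (E = (14 + 2)/(-5 - 5) = 16/(-10) = 16*(-1/10) = -8/5 ≈ -1.6000)
(A(1)*E)*z = (1*(-8/5))*7524 = -8/5*7524 = -60192/5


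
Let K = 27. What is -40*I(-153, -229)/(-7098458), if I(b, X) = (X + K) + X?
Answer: -8620/3549229 ≈ -0.0024287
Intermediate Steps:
I(b, X) = 27 + 2*X (I(b, X) = (X + 27) + X = (27 + X) + X = 27 + 2*X)
-40*I(-153, -229)/(-7098458) = -40*(27 + 2*(-229))/(-7098458) = -40*(27 - 458)*(-1/7098458) = -40*(-431)*(-1/7098458) = 17240*(-1/7098458) = -8620/3549229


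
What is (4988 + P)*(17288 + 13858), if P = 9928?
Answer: 464573736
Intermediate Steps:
(4988 + P)*(17288 + 13858) = (4988 + 9928)*(17288 + 13858) = 14916*31146 = 464573736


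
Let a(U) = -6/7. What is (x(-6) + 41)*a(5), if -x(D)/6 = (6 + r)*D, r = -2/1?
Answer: -1110/7 ≈ -158.57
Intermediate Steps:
r = -2 (r = -2*1 = -2)
a(U) = -6/7 (a(U) = -6*1/7 = -6/7)
x(D) = -24*D (x(D) = -6*(6 - 2)*D = -24*D)
(x(-6) + 41)*a(5) = (-24*(-6) + 41)*(-6/7) = (144 + 41)*(-6/7) = 185*(-6/7) = -1110/7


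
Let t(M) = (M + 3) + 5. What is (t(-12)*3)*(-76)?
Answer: 912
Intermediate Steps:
t(M) = 8 + M (t(M) = (3 + M) + 5 = 8 + M)
(t(-12)*3)*(-76) = ((8 - 12)*3)*(-76) = -4*3*(-76) = -12*(-76) = 912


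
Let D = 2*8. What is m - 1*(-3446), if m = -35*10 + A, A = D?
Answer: 3112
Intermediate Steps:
D = 16
A = 16
m = -334 (m = -35*10 + 16 = -350 + 16 = -334)
m - 1*(-3446) = -334 - 1*(-3446) = -334 + 3446 = 3112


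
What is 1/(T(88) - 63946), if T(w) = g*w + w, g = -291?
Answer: -1/89466 ≈ -1.1177e-5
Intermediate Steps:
T(w) = -290*w (T(w) = -291*w + w = -290*w)
1/(T(88) - 63946) = 1/(-290*88 - 63946) = 1/(-25520 - 63946) = 1/(-89466) = -1/89466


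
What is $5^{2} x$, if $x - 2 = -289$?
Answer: $-7175$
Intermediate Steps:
$x = -287$ ($x = 2 - 289 = -287$)
$5^{2} x = 5^{2} \left(-287\right) = 25 \left(-287\right) = -7175$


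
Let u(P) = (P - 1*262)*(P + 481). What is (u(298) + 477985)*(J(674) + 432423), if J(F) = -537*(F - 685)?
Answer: 221807691570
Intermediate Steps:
J(F) = 367845 - 537*F (J(F) = -537*(-685 + F) = 367845 - 537*F)
u(P) = (-262 + P)*(481 + P) (u(P) = (P - 262)*(481 + P) = (-262 + P)*(481 + P))
(u(298) + 477985)*(J(674) + 432423) = ((-126022 + 298² + 219*298) + 477985)*((367845 - 537*674) + 432423) = ((-126022 + 88804 + 65262) + 477985)*((367845 - 361938) + 432423) = (28044 + 477985)*(5907 + 432423) = 506029*438330 = 221807691570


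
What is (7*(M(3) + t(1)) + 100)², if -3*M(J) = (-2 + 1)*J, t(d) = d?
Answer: 12996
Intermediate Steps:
M(J) = J/3 (M(J) = -(-2 + 1)*J/3 = -(-1)*J/3 = J/3)
(7*(M(3) + t(1)) + 100)² = (7*((⅓)*3 + 1) + 100)² = (7*(1 + 1) + 100)² = (7*2 + 100)² = (14 + 100)² = 114² = 12996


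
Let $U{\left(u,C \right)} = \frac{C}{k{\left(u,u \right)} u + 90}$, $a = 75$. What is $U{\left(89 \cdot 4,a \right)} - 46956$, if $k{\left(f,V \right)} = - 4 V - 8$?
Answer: $- \frac{23933567187}{509702} \approx -46956.0$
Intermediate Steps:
$k{\left(f,V \right)} = -8 - 4 V$
$U{\left(u,C \right)} = \frac{C}{90 + u \left(-8 - 4 u\right)}$ ($U{\left(u,C \right)} = \frac{C}{\left(-8 - 4 u\right) u + 90} = \frac{C}{u \left(-8 - 4 u\right) + 90} = \frac{C}{90 + u \left(-8 - 4 u\right)}$)
$U{\left(89 \cdot 4,a \right)} - 46956 = \left(-1\right) 75 \frac{1}{-90 + 4 \cdot 89 \cdot 4 \left(2 + 89 \cdot 4\right)} - 46956 = \left(-1\right) 75 \frac{1}{-90 + 4 \cdot 356 \left(2 + 356\right)} - 46956 = \left(-1\right) 75 \frac{1}{-90 + 4 \cdot 356 \cdot 358} - 46956 = \left(-1\right) 75 \frac{1}{-90 + 509792} - 46956 = \left(-1\right) 75 \cdot \frac{1}{509702} - 46956 = - \frac{75}{509702} - 46956 = - \frac{23933567187}{509702}$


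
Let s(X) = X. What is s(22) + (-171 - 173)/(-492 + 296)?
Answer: 1164/49 ≈ 23.755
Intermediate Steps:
s(22) + (-171 - 173)/(-492 + 296) = 22 + (-171 - 173)/(-492 + 296) = 22 - 344/(-196) = 22 - 344*(-1/196) = 22 + 86/49 = 1164/49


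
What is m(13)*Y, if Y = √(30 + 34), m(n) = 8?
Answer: 64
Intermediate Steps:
Y = 8 (Y = √64 = 8)
m(13)*Y = 8*8 = 64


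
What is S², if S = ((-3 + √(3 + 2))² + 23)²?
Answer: 3385081 - 1375512*√5 ≈ 3.0934e+5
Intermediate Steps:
S = (23 + (-3 + √5)²)² (S = ((-3 + √5)² + 23)² = (23 + (-3 + √5)²)² ≈ 556.19)
S² = (1549 - 444*√5)²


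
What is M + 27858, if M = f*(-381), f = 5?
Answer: 25953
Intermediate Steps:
M = -1905 (M = 5*(-381) = -1905)
M + 27858 = -1905 + 27858 = 25953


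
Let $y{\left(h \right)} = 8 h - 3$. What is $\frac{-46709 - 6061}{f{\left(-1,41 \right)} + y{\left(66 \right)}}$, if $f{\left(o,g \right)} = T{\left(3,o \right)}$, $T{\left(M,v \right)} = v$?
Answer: $- \frac{26385}{262} \approx -100.71$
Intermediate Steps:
$f{\left(o,g \right)} = o$
$y{\left(h \right)} = -3 + 8 h$
$\frac{-46709 - 6061}{f{\left(-1,41 \right)} + y{\left(66 \right)}} = \frac{-46709 - 6061}{-1 + \left(-3 + 8 \cdot 66\right)} = - \frac{52770}{-1 + \left(-3 + 528\right)} = - \frac{52770}{-1 + 525} = - \frac{52770}{524} = \left(-52770\right) \frac{1}{524} = - \frac{26385}{262}$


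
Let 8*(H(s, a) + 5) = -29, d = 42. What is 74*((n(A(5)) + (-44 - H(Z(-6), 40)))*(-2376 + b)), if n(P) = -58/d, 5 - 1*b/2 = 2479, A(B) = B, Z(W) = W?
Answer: 418337725/21 ≈ 1.9921e+7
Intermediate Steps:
H(s, a) = -69/8 (H(s, a) = -5 + (⅛)*(-29) = -5 - 29/8 = -69/8)
b = -4948 (b = 10 - 2*2479 = 10 - 4958 = -4948)
n(P) = -29/21 (n(P) = -58/42 = -58*1/42 = -29/21)
74*((n(A(5)) + (-44 - H(Z(-6), 40)))*(-2376 + b)) = 74*((-29/21 + (-44 - 1*(-69/8)))*(-2376 - 4948)) = 74*((-29/21 + (-44 + 69/8))*(-7324)) = 74*((-29/21 - 283/8)*(-7324)) = 74*(-6175/168*(-7324)) = 74*(11306425/42) = 418337725/21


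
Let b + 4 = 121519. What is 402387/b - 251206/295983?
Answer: 29524804777/11988791415 ≈ 2.4627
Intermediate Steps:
b = 121515 (b = -4 + 121519 = 121515)
402387/b - 251206/295983 = 402387/121515 - 251206/295983 = 402387*(1/121515) - 251206*1/295983 = 134129/40505 - 251206/295983 = 29524804777/11988791415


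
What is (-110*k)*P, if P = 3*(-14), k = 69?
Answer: 318780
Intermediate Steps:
P = -42
(-110*k)*P = -110*69*(-42) = -7590*(-42) = 318780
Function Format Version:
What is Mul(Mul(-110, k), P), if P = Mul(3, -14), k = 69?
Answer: 318780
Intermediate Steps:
P = -42
Mul(Mul(-110, k), P) = Mul(Mul(-110, 69), -42) = Mul(-7590, -42) = 318780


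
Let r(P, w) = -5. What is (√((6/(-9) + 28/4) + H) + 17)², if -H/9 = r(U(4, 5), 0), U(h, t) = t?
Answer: (51 + √462)²/9 ≈ 583.93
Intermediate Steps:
H = 45 (H = -9*(-5) = 45)
(√((6/(-9) + 28/4) + H) + 17)² = (√((6/(-9) + 28/4) + 45) + 17)² = (√((6*(-⅑) + 28*(¼)) + 45) + 17)² = (√((-⅔ + 7) + 45) + 17)² = (√(19/3 + 45) + 17)² = (√(154/3) + 17)² = (√462/3 + 17)² = (17 + √462/3)²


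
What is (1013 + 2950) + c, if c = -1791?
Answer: 2172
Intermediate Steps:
(1013 + 2950) + c = (1013 + 2950) - 1791 = 3963 - 1791 = 2172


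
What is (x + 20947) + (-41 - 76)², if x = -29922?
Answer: 4714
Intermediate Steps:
(x + 20947) + (-41 - 76)² = (-29922 + 20947) + (-41 - 76)² = -8975 + (-117)² = -8975 + 13689 = 4714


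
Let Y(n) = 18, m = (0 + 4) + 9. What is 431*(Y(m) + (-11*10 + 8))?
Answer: -36204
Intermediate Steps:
m = 13 (m = 4 + 9 = 13)
431*(Y(m) + (-11*10 + 8)) = 431*(18 + (-11*10 + 8)) = 431*(18 + (-110 + 8)) = 431*(18 - 102) = 431*(-84) = -36204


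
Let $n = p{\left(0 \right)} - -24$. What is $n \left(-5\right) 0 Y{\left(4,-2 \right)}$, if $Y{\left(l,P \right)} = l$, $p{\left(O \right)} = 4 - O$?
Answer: $0$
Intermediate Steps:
$n = 28$ ($n = \left(4 - 0\right) - -24 = \left(4 + 0\right) + 24 = 4 + 24 = 28$)
$n \left(-5\right) 0 Y{\left(4,-2 \right)} = 28 \left(-5\right) 0 \cdot 4 = 28 \cdot 0 \cdot 4 = 28 \cdot 0 = 0$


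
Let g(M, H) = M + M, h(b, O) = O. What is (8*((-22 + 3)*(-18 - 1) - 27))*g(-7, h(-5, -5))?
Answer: -37408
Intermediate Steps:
g(M, H) = 2*M
(8*((-22 + 3)*(-18 - 1) - 27))*g(-7, h(-5, -5)) = (8*((-22 + 3)*(-18 - 1) - 27))*(2*(-7)) = (8*(-19*(-19) - 27))*(-14) = (8*(361 - 27))*(-14) = (8*334)*(-14) = 2672*(-14) = -37408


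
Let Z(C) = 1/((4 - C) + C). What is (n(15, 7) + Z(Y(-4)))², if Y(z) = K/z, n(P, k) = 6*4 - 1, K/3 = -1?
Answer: 8649/16 ≈ 540.56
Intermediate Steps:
K = -3 (K = 3*(-1) = -3)
n(P, k) = 23 (n(P, k) = 24 - 1 = 23)
Y(z) = -3/z
Z(C) = ¼ (Z(C) = 1/4 = ¼)
(n(15, 7) + Z(Y(-4)))² = (23 + ¼)² = (93/4)² = 8649/16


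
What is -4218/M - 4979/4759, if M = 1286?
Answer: -13238228/3060037 ≈ -4.3262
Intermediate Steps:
-4218/M - 4979/4759 = -4218/1286 - 4979/4759 = -4218*1/1286 - 4979*1/4759 = -2109/643 - 4979/4759 = -13238228/3060037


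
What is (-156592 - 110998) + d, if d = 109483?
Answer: -158107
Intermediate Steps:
(-156592 - 110998) + d = (-156592 - 110998) + 109483 = -267590 + 109483 = -158107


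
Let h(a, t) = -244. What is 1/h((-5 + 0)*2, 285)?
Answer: -1/244 ≈ -0.0040984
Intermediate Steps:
1/h((-5 + 0)*2, 285) = 1/(-244) = -1/244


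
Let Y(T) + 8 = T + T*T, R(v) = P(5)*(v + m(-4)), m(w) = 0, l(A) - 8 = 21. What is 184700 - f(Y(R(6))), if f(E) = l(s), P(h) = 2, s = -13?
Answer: 184671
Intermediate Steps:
l(A) = 29 (l(A) = 8 + 21 = 29)
R(v) = 2*v (R(v) = 2*(v + 0) = 2*v)
Y(T) = -8 + T + T**2 (Y(T) = -8 + (T + T*T) = -8 + (T + T**2) = -8 + T + T**2)
f(E) = 29
184700 - f(Y(R(6))) = 184700 - 1*29 = 184700 - 29 = 184671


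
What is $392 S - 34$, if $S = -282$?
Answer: $-110578$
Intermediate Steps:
$392 S - 34 = 392 \left(-282\right) - 34 = -110544 - 34 = -110578$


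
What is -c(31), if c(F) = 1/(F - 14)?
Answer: -1/17 ≈ -0.058824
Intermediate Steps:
c(F) = 1/(-14 + F)
-c(31) = -1/(-14 + 31) = -1/17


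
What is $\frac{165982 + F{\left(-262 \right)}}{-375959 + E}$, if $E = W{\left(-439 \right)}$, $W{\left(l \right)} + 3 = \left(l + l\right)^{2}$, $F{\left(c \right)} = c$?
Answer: $\frac{82860}{197461} \approx 0.41963$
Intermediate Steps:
$W{\left(l \right)} = -3 + 4 l^{2}$ ($W{\left(l \right)} = -3 + \left(l + l\right)^{2} = -3 + \left(2 l\right)^{2} = -3 + 4 l^{2}$)
$E = 770881$ ($E = -3 + 4 \left(-439\right)^{2} = -3 + 4 \cdot 192721 = -3 + 770884 = 770881$)
$\frac{165982 + F{\left(-262 \right)}}{-375959 + E} = \frac{165982 - 262}{-375959 + 770881} = \frac{165720}{394922} = 165720 \cdot \frac{1}{394922} = \frac{82860}{197461}$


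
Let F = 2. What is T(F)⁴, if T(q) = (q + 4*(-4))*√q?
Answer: 153664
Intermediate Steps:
T(q) = √q*(-16 + q) (T(q) = (q - 16)*√q = (-16 + q)*√q = √q*(-16 + q))
T(F)⁴ = (√2*(-16 + 2))⁴ = (√2*(-14))⁴ = (-14*√2)⁴ = 153664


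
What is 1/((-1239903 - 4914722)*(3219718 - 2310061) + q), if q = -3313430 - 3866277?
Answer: -1/5598604893332 ≈ -1.7862e-13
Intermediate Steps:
q = -7179707
1/((-1239903 - 4914722)*(3219718 - 2310061) + q) = 1/((-1239903 - 4914722)*(3219718 - 2310061) - 7179707) = 1/(-6154625*909657 - 7179707) = 1/(-5598597713625 - 7179707) = 1/(-5598604893332) = -1/5598604893332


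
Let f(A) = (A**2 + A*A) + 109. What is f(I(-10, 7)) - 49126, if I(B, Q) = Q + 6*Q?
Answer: -44215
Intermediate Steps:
I(B, Q) = 7*Q
f(A) = 109 + 2*A**2 (f(A) = (A**2 + A**2) + 109 = 2*A**2 + 109 = 109 + 2*A**2)
f(I(-10, 7)) - 49126 = (109 + 2*(7*7)**2) - 49126 = (109 + 2*49**2) - 49126 = (109 + 2*2401) - 49126 = (109 + 4802) - 49126 = 4911 - 49126 = -44215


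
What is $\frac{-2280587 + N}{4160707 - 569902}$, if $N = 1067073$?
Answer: $- \frac{1213514}{3590805} \approx -0.33795$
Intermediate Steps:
$\frac{-2280587 + N}{4160707 - 569902} = \frac{-2280587 + 1067073}{4160707 - 569902} = - \frac{1213514}{3590805}$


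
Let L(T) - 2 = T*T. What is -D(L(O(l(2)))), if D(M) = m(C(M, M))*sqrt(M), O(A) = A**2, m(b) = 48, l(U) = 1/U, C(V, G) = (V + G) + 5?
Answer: -12*sqrt(33) ≈ -68.935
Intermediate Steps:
C(V, G) = 5 + G + V (C(V, G) = (G + V) + 5 = 5 + G + V)
L(T) = 2 + T**2 (L(T) = 2 + T*T = 2 + T**2)
D(M) = 48*sqrt(M)
-D(L(O(l(2)))) = -48*sqrt(2 + ((1/2)**2)**2) = -48*sqrt(2 + (1/4)**2) = -48*sqrt(2 + 1/16) = -48*sqrt(33/16) = -48*sqrt(33)/4 = -12*sqrt(33)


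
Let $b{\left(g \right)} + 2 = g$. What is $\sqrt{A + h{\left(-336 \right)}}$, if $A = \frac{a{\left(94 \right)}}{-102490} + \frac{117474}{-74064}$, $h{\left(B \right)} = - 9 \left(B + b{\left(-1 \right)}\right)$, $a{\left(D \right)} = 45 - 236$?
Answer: $\frac{3 \sqrt{33894478729234733710}}{316284140} \approx 55.221$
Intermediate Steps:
$b{\left(g \right)} = -2 + g$
$a{\left(D \right)} = -191$ ($a{\left(D \right)} = 45 - 236 = -191$)
$h{\left(B \right)} = 27 - 9 B$ ($h{\left(B \right)} = - 9 \left(B - 3\right) = - 9 \left(-3 + B\right) = 27 - 9 B$)
$A = - \frac{1002147003}{632568280}$ ($A = - \frac{191}{-102490} + \frac{117474}{-74064} = \left(-191\right) \left(- \frac{1}{102490}\right) + 117474 \left(- \frac{1}{74064}\right) = \frac{191}{102490} - \frac{19579}{12344} = - \frac{1002147003}{632568280} \approx -1.5843$)
$\sqrt{A + h{\left(-336 \right)}} = \sqrt{- \frac{1002147003}{632568280} + \left(27 - -3024\right)} = \sqrt{- \frac{1002147003}{632568280} + \left(27 + 3024\right)} = \sqrt{- \frac{1002147003}{632568280} + 3051} = \sqrt{\frac{1928963675277}{632568280}} = \frac{3 \sqrt{33894478729234733710}}{316284140}$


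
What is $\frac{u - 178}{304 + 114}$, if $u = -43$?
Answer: $- \frac{221}{418} \approx -0.52871$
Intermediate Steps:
$\frac{u - 178}{304 + 114} = \frac{-43 - 178}{304 + 114} = - \frac{221}{418}$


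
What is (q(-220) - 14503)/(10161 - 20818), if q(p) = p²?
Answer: -33897/10657 ≈ -3.1807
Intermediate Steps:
(q(-220) - 14503)/(10161 - 20818) = ((-220)² - 14503)/(10161 - 20818) = (48400 - 14503)/(-10657) = 33897*(-1/10657) = -33897/10657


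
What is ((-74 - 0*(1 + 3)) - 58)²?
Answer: 17424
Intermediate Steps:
((-74 - 0*(1 + 3)) - 58)² = ((-74 - 0*4) - 58)² = ((-74 - 1*0) - 58)² = ((-74 + 0) - 58)² = (-74 - 58)² = (-132)² = 17424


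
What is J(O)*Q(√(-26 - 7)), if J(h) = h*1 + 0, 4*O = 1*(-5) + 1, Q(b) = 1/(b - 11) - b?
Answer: 1/14 + 155*I*√33/154 ≈ 0.071429 + 5.7819*I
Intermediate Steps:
Q(b) = 1/(-11 + b) - b
O = -1 (O = (1*(-5) + 1)/4 = (-5 + 1)/4 = (¼)*(-4) = -1)
J(h) = h (J(h) = h + 0 = h)
J(O)*Q(√(-26 - 7)) = -(1 - (√(-26 - 7))² + 11*√(-26 - 7))/(-11 + √(-26 - 7)) = -(1 - (√(-33))² + 11*√(-33))/(-11 + √(-33)) = -(1 - (I*√33)² + 11*(I*√33))/(-11 + I*√33) = -(1 - 1*(-33) + 11*I*√33)/(-11 + I*√33) = -(1 + 33 + 11*I*√33)/(-11 + I*√33) = -(34 + 11*I*√33)/(-11 + I*√33)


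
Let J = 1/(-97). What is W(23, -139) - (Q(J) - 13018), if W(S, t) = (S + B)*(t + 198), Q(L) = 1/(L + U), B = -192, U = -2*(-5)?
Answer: 2952446/969 ≈ 3046.9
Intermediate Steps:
U = 10
J = -1/97 ≈ -0.010309
Q(L) = 1/(10 + L) (Q(L) = 1/(L + 10) = 1/(10 + L))
W(S, t) = (-192 + S)*(198 + t) (W(S, t) = (S - 192)*(t + 198) = (-192 + S)*(198 + t))
W(23, -139) - (Q(J) - 13018) = (-38016 - 192*(-139) + 198*23 + 23*(-139)) - (1/(10 - 1/97) - 13018) = (-38016 + 26688 + 4554 - 3197) - (1/(969/97) - 13018) = -9971 - (97/969 - 13018) = -9971 - 1*(-12614345/969) = -9971 + 12614345/969 = 2952446/969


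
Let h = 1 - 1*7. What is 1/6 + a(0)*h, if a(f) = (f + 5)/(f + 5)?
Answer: -35/6 ≈ -5.8333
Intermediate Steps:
h = -6 (h = 1 - 7 = -6)
a(f) = 1 (a(f) = (5 + f)/(5 + f) = 1)
1/6 + a(0)*h = 1/6 + 1*(-6) = 1/6 - 6 = -35/6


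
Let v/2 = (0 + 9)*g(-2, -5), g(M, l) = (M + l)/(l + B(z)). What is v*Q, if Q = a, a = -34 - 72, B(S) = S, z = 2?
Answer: -4452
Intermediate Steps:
a = -106
g(M, l) = (M + l)/(2 + l) (g(M, l) = (M + l)/(l + 2) = (M + l)/(2 + l))
Q = -106
v = 42 (v = 2*((0 + 9)*((-2 - 5)/(2 - 5))) = 2*(9*(-7/(-3))) = 2*(9*(-1/3*(-7))) = 2*(9*(7/3)) = 2*21 = 42)
v*Q = 42*(-106) = -4452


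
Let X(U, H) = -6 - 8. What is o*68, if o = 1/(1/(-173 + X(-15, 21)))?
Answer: -12716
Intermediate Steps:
X(U, H) = -14
o = -187 (o = 1/(1/(-173 - 14)) = 1/(1/(-187)) = 1/(-1/187) = -187)
o*68 = -187*68 = -12716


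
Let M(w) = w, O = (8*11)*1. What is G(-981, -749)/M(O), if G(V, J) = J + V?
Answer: -865/44 ≈ -19.659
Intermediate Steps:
O = 88 (O = 88*1 = 88)
G(-981, -749)/M(O) = (-749 - 981)/88 = -1730*1/88 = -865/44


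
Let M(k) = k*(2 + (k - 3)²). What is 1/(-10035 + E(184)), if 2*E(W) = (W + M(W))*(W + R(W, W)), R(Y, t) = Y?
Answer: 1/1109247949 ≈ 9.0151e-10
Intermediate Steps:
M(k) = k*(2 + (-3 + k)²)
E(W) = W*(W + W*(2 + (-3 + W)²)) (E(W) = ((W + W*(2 + (-3 + W)²))*(W + W))/2 = ((W + W*(2 + (-3 + W)²))*(2*W))/2 = (2*W*(W + W*(2 + (-3 + W)²)))/2 = W*(W + W*(2 + (-3 + W)²)))
1/(-10035 + E(184)) = 1/(-10035 + 184²*(3 + (-3 + 184)²)) = 1/(-10035 + 33856*(3 + 181²)) = 1/(-10035 + 33856*(3 + 32761)) = 1/(-10035 + 33856*32764) = 1/(-10035 + 1109257984) = 1/1109247949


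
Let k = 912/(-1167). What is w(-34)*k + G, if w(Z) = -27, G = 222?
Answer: 94566/389 ≈ 243.10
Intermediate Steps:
k = -304/389 (k = 912*(-1/1167) = -304/389 ≈ -0.78149)
w(-34)*k + G = -27*(-304/389) + 222 = 8208/389 + 222 = 94566/389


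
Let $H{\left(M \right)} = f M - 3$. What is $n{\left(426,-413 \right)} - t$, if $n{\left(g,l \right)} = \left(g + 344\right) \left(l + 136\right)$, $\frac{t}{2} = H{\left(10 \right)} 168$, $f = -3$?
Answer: $-202202$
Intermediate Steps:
$H{\left(M \right)} = -3 - 3 M$ ($H{\left(M \right)} = - 3 M - 3 = -3 - 3 M$)
$t = -11088$ ($t = 2 \left(-3 - 30\right) 168 = 2 \left(\left(-33\right) 168\right) = 2 \left(-5544\right) = -11088$)
$n{\left(g,l \right)} = \left(136 + l\right) \left(344 + g\right)$ ($n{\left(g,l \right)} = \left(344 + g\right) \left(136 + l\right) = \left(136 + l\right) \left(344 + g\right)$)
$n{\left(426,-413 \right)} - t = \left(46784 + 136 \cdot 426 + 344 \left(-413\right) + 426 \left(-413\right)\right) - -11088 = \left(46784 + 57936 - 142072 - 175938\right) + 11088 = -213290 + 11088 = -202202$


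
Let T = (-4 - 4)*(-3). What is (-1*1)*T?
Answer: -24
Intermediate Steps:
T = 24 (T = -8*(-3) = 24)
(-1*1)*T = -1*1*24 = -1*24 = -24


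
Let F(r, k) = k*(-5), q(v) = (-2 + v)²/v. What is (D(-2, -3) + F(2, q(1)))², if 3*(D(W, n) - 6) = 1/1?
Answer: 16/9 ≈ 1.7778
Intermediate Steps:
q(v) = (-2 + v)²/v
F(r, k) = -5*k
D(W, n) = 19/3 (D(W, n) = 6 + (⅓)/1 = 6 + (⅓)*1 = 6 + ⅓ = 19/3)
(D(-2, -3) + F(2, q(1)))² = (19/3 - 5*(-2 + 1)²/1)² = (19/3 - 5*(-1)²)² = (19/3 - 5)² = (4/3)² = 16/9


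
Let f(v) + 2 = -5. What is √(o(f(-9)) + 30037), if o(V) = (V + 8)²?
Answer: √30038 ≈ 173.31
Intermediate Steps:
f(v) = -7 (f(v) = -2 - 5 = -7)
o(V) = (8 + V)²
√(o(f(-9)) + 30037) = √((8 - 7)² + 30037) = √(1² + 30037) = √(1 + 30037) = √30038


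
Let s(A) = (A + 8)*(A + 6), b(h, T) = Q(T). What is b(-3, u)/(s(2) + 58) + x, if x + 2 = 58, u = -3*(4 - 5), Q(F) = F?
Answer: 2577/46 ≈ 56.022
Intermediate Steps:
u = 3 (u = -3*(-1) = 3)
b(h, T) = T
x = 56 (x = -2 + 58 = 56)
s(A) = (6 + A)*(8 + A) (s(A) = (8 + A)*(6 + A) = (6 + A)*(8 + A))
b(-3, u)/(s(2) + 58) + x = 3/((48 + 2² + 14*2) + 58) + 56 = 3/((48 + 4 + 28) + 58) + 56 = 3/(80 + 58) + 56 = 3/138 + 56 = 3*(1/138) + 56 = 1/46 + 56 = 2577/46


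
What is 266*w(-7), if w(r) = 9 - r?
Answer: 4256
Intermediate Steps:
266*w(-7) = 266*(9 - 1*(-7)) = 266*(9 + 7) = 266*16 = 4256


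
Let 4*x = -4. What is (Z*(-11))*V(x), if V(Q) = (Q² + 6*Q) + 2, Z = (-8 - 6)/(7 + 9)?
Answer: -231/8 ≈ -28.875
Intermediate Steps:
x = -1 (x = (¼)*(-4) = -1)
Z = -7/8 (Z = -14/16 = -14*1/16 = -7/8 ≈ -0.87500)
V(Q) = 2 + Q² + 6*Q
(Z*(-11))*V(x) = (-7/8*(-11))*(2 + (-1)² + 6*(-1)) = 77*(2 + 1 - 6)/8 = (77/8)*(-3) = -231/8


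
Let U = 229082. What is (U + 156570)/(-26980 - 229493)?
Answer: -385652/256473 ≈ -1.5037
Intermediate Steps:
(U + 156570)/(-26980 - 229493) = (229082 + 156570)/(-26980 - 229493) = 385652/(-256473) = 385652*(-1/256473) = -385652/256473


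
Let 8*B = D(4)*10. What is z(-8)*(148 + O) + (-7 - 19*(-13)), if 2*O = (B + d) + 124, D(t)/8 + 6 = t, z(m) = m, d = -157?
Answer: -732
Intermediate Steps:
D(t) = -48 + 8*t
B = -20 (B = ((-48 + 8*4)*10)/8 = ((-48 + 32)*10)/8 = (-16*10)/8 = (⅛)*(-160) = -20)
O = -53/2 (O = ((-20 - 157) + 124)/2 = (-177 + 124)/2 = (½)*(-53) = -53/2 ≈ -26.500)
z(-8)*(148 + O) + (-7 - 19*(-13)) = -8*(148 - 53/2) + (-7 - 19*(-13)) = -8*243/2 + (-7 + 247) = -972 + 240 = -732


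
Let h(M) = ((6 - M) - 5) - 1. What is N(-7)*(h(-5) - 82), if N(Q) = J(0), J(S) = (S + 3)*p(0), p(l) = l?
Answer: 0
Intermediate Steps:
h(M) = -M (h(M) = (1 - M) - 1 = -M)
J(S) = 0 (J(S) = (S + 3)*0 = (3 + S)*0 = 0)
N(Q) = 0
N(-7)*(h(-5) - 82) = 0*(-1*(-5) - 82) = 0*(5 - 82) = 0*(-77) = 0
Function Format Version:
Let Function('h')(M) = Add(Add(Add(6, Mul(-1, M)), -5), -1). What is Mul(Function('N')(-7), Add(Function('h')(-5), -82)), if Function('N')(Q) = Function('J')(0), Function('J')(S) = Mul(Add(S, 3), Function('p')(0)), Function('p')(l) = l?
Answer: 0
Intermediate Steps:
Function('h')(M) = Mul(-1, M) (Function('h')(M) = Add(Add(1, Mul(-1, M)), -1) = Mul(-1, M))
Function('J')(S) = 0 (Function('J')(S) = Mul(Add(S, 3), 0) = Mul(Add(3, S), 0) = 0)
Function('N')(Q) = 0
Mul(Function('N')(-7), Add(Function('h')(-5), -82)) = Mul(0, Add(Mul(-1, -5), -82)) = Mul(0, Add(5, -82)) = Mul(0, -77) = 0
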